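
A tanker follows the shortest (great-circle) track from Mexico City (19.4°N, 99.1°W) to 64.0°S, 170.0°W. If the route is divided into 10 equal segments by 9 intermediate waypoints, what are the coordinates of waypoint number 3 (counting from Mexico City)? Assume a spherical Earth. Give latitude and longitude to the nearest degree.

≈ 8°S, 111°W

Write both endpoints as unit vectors p₁, p₂ with components (cos φ cos λ, cos φ sin λ, sin φ).
The central angle between the endpoints is δ = arccos(p₁·p₂) ≈ 1.735 rad (99.4°).
Interpolate at f = 3/10 with slerp weights a = sin((1−f)δ)/sin δ ≈ 0.950, b = sin(fδ)/sin δ ≈ 0.504.
p = a·p₁ + b·p₂ ≈ (-0.359, -0.923, -0.137); φ = arcsin(p_z) ≈ -7.90°, λ = atan2(p_y, p_x) ≈ -111.27°.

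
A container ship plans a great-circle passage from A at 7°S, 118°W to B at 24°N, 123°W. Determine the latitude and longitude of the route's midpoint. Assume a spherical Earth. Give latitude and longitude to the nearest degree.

Convert each endpoint to a unit vector on the sphere (x = cos φ cos λ, y = cos φ sin λ, z = sin φ).
The central angle between the endpoints is δ = arccos(p₁·p₂) ≈ 0.548 rad (31.4°).
Interpolate at f = 1/2 with slerp weights a = sin((1−f)δ)/sin δ ≈ 0.519, b = sin(fδ)/sin δ ≈ 0.519.
p = a·p₁ + b·p₂ ≈ (-0.500, -0.853, 0.148); φ = arcsin(p_z) ≈ 8.51°, λ = atan2(p_y, p_x) ≈ -120.40°.

≈ 9°N, 120°W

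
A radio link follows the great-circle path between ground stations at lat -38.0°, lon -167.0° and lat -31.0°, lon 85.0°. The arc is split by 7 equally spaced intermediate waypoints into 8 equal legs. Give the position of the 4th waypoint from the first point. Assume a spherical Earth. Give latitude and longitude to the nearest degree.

≈ lat -49°, lon 136°

From cos δ = sin φ₁ sin φ₂ + cos φ₁ cos φ₂ cos Δλ, the central angle is δ ≈ 1.462 rad (83.8°).
Interpolate at f = 4/8 with slerp weights a = sin((1−f)δ)/sin δ ≈ 0.672, b = sin(fδ)/sin δ ≈ 0.672.
p = a·p₁ + b·p₂ ≈ (-0.466, 0.454, -0.759); φ = arcsin(p_z) ≈ -49.41°, λ = atan2(p_y, p_x) ≈ 135.69°.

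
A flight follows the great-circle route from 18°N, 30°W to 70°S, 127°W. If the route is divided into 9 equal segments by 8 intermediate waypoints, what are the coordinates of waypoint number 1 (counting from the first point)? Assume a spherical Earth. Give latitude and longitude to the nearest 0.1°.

Convert each endpoint to a unit vector on the sphere (x = cos φ cos λ, y = cos φ sin λ, z = sin φ).
The central angle between the endpoints is δ = arccos(p₁·p₂) ≈ 1.907 rad (109.3°).
Interpolate at f = 1/9 with slerp weights a = sin((1−f)δ)/sin δ ≈ 1.051, b = sin(fδ)/sin δ ≈ 0.223.
p = a·p₁ + b·p₂ ≈ (0.820, -0.561, 0.115); φ = arcsin(p_z) ≈ 6.63°, λ = atan2(p_y, p_x) ≈ -34.37°.

≈ 6.6°N, 34.4°W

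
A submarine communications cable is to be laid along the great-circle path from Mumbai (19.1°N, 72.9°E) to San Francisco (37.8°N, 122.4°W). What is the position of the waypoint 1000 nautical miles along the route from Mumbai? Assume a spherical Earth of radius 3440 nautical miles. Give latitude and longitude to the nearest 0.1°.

≈ (35.2°N, 77.8°E)

From cos δ = sin φ₁ sin φ₂ + cos φ₁ cos φ₂ cos Δλ, the central angle is δ ≈ 2.117 rad (121.3°). The total great-circle distance is δ·R ≈ 2.117 × 3440 ≈ 7283 nmi, so the target fraction is f = 1000/7283 ≈ 0.137.
Interpolate at f ≈ 0.137 with slerp weights a = sin((1−f)δ)/sin δ ≈ 1.132, b = sin(fδ)/sin δ ≈ 0.335.
p = a·p₁ + b·p₂ ≈ (0.173, 0.799, 0.576); φ = arcsin(p_z) ≈ 35.18°, λ = atan2(p_y, p_x) ≈ 77.81°.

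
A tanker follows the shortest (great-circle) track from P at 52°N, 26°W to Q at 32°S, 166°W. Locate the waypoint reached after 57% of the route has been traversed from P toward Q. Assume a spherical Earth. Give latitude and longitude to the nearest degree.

Write both endpoints as unit vectors p₁, p₂ with components (cos φ cos λ, cos φ sin λ, sin φ).
The central angle between the endpoints is δ = arccos(p₁·p₂) ≈ 2.528 rad (144.8°).
Interpolate at f = 0.57 with slerp weights a = sin((1−f)δ)/sin δ ≈ 1.537, b = sin(fδ)/sin δ ≈ 1.722.
p = a·p₁ + b·p₂ ≈ (-0.566, -0.768, 0.299); φ = arcsin(p_z) ≈ 17.39°, λ = atan2(p_y, p_x) ≈ -126.40°.

≈ 17°N, 126°W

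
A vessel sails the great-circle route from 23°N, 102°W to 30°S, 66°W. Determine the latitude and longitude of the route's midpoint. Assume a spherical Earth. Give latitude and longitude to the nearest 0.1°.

From cos δ = sin φ₁ sin φ₂ + cos φ₁ cos φ₂ cos Δλ, the central angle is δ ≈ 1.105 rad (63.3°).
Interpolate at f = 1/2 with slerp weights a = sin((1−f)δ)/sin δ ≈ 0.587, b = sin(fδ)/sin δ ≈ 0.587.
p = a·p₁ + b·p₂ ≈ (0.094, -0.993, -0.064); φ = arcsin(p_z) ≈ -3.68°, λ = atan2(p_y, p_x) ≈ -84.57°.

≈ 3.7°S, 84.6°W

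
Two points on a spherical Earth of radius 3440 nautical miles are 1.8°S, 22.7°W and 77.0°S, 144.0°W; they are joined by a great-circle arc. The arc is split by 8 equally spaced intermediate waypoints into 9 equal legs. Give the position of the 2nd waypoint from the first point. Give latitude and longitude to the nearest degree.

Write both endpoints as unit vectors p₁, p₂ with components (cos φ cos λ, cos φ sin λ, sin φ).
The central angle between the endpoints is δ = arccos(p₁·p₂) ≈ 1.657 rad (94.9°).
Interpolate at f = 2/9 with slerp weights a = sin((1−f)δ)/sin δ ≈ 0.964, b = sin(fδ)/sin δ ≈ 0.361.
p = a·p₁ + b·p₂ ≈ (0.823, -0.420, -0.382); φ = arcsin(p_z) ≈ -22.48°, λ = atan2(p_y, p_x) ≈ -27.01°.

≈ 22°S, 27°W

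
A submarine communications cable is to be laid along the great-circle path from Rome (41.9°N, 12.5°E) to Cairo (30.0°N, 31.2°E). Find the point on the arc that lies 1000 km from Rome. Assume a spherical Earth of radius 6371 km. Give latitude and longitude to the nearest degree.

≈ 37°N, 22°E

Write both endpoints as unit vectors p₁, p₂ with components (cos φ cos λ, cos φ sin λ, sin φ).
The central angle between the endpoints is δ = arccos(p₁·p₂) ≈ 0.335 rad (19.2°). The total great-circle distance is δ·R ≈ 0.335 × 6371 ≈ 2133 km, so the target fraction is f = 1000/2133 ≈ 0.469.
Interpolate at f ≈ 0.469 with slerp weights a = sin((1−f)δ)/sin δ ≈ 0.538, b = sin(fδ)/sin δ ≈ 0.476.
p = a·p₁ + b·p₂ ≈ (0.744, 0.300, 0.597); φ = arcsin(p_z) ≈ 36.68°, λ = atan2(p_y, p_x) ≈ 21.98°.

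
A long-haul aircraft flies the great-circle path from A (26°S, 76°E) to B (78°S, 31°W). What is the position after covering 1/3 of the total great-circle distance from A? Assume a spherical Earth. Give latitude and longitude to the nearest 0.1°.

Write both endpoints as unit vectors p₁, p₂ with components (cos φ cos λ, cos φ sin λ, sin φ).
The central angle between the endpoints is δ = arccos(p₁·p₂) ≈ 1.187 rad (68.0°).
Interpolate at f = 1/3 with slerp weights a = sin((1−f)δ)/sin δ ≈ 0.767, b = sin(fδ)/sin δ ≈ 0.416.
p = a·p₁ + b·p₂ ≈ (0.241, 0.625, -0.743); φ = arcsin(p_z) ≈ -47.98°, λ = atan2(p_y, p_x) ≈ 68.91°.

≈ (48.0°S, 68.9°E)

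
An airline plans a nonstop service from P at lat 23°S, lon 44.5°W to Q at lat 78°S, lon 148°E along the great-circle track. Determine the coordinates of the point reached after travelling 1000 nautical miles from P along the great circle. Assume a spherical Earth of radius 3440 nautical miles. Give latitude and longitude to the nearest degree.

From cos δ = sin φ₁ sin φ₂ + cos φ₁ cos φ₂ cos Δλ, the central angle is δ ≈ 1.374 rad (78.7°). The total great-circle distance is δ·R ≈ 1.374 × 3440 ≈ 4727 nmi, so the target fraction is f = 1000/4727 ≈ 0.212.
Interpolate at f ≈ 0.212 with slerp weights a = sin((1−f)δ)/sin δ ≈ 0.901, b = sin(fδ)/sin δ ≈ 0.292.
p = a·p₁ + b·p₂ ≈ (0.540, -0.549, -0.638); φ = arcsin(p_z) ≈ -39.64°, λ = atan2(p_y, p_x) ≈ -45.48°.

≈ lat 40°S, lon 45°W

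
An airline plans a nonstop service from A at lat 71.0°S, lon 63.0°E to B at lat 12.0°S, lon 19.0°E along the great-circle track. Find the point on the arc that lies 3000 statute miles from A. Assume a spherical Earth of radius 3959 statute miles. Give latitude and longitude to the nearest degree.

≈ lat 33°S, lon 25°E

From cos δ = sin φ₁ sin φ₂ + cos φ₁ cos φ₂ cos Δλ, the central angle is δ ≈ 1.131 rad (64.8°). The total great-circle distance is δ·R ≈ 1.131 × 3959 ≈ 4478 mi, so the target fraction is f = 3000/4478 ≈ 0.670.
Interpolate at f ≈ 0.670 with slerp weights a = sin((1−f)δ)/sin δ ≈ 0.403, b = sin(fδ)/sin δ ≈ 0.760.
p = a·p₁ + b·p₂ ≈ (0.762, 0.359, -0.539); φ = arcsin(p_z) ≈ -32.62°, λ = atan2(p_y, p_x) ≈ 25.21°.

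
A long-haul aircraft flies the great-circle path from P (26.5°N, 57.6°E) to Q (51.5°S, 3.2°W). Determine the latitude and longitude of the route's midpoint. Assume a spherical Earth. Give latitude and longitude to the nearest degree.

The haversine formula gives a central angle δ ≈ 1.648 rad (94.4°) between the endpoints.
Interpolate at f = 1/2 with slerp weights a = sin((1−f)δ)/sin δ ≈ 0.736, b = sin(fδ)/sin δ ≈ 0.736.
p = a·p₁ + b·p₂ ≈ (0.811, 0.531, -0.248); φ = arcsin(p_z) ≈ -14.34°, λ = atan2(p_y, p_x) ≈ 33.21°.

≈ (14°S, 33°E)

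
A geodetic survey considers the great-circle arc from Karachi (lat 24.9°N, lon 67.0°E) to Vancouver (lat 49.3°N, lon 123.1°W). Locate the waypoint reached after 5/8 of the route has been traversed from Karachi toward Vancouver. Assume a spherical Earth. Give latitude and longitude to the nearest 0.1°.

≈ lat 83.8°N, lon 161.9°E

From cos δ = sin φ₁ sin φ₂ + cos φ₁ cos φ₂ cos Δλ, the central angle is δ ≈ 1.837 rad (105.3°).
Interpolate at f = 5/8 with slerp weights a = sin((1−f)δ)/sin δ ≈ 0.659, b = sin(fδ)/sin δ ≈ 0.945.
p = a·p₁ + b·p₂ ≈ (-0.103, 0.034, 0.994); φ = arcsin(p_z) ≈ 83.77°, λ = atan2(p_y, p_x) ≈ 161.88°.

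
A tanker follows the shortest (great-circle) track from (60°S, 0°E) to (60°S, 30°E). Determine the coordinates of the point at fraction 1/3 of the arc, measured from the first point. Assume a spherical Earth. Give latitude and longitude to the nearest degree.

≈ (61°S, 10°E)

Convert each endpoint to a unit vector on the sphere (x = cos φ cos λ, y = cos φ sin λ, z = sin φ).
The central angle between the endpoints is δ = arccos(p₁·p₂) ≈ 0.260 rad (14.9°).
Interpolate at f = 1/3 with slerp weights a = sin((1−f)δ)/sin δ ≈ 0.671, b = sin(fδ)/sin δ ≈ 0.337.
p = a·p₁ + b·p₂ ≈ (0.481, 0.084, -0.873); φ = arcsin(p_z) ≈ -60.76°, λ = atan2(p_y, p_x) ≈ 9.92°.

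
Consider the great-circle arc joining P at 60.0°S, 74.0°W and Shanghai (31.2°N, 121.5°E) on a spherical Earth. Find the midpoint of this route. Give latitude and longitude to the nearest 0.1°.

≈ 41.3°S, 141.2°E

From cos δ = sin φ₁ sin φ₂ + cos φ₁ cos φ₂ cos Δλ, the central angle is δ ≈ 2.608 rad (149.4°).
Interpolate at f = 1/2 with slerp weights a = sin((1−f)δ)/sin δ ≈ 1.895, b = sin(fδ)/sin δ ≈ 1.895.
p = a·p₁ + b·p₂ ≈ (-0.586, 0.471, -0.659); φ = arcsin(p_z) ≈ -41.26°, λ = atan2(p_y, p_x) ≈ 141.18°.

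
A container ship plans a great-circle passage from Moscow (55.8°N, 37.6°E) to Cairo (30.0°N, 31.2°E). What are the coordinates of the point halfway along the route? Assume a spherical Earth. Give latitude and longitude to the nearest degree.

≈ 43°N, 34°E

From cos δ = sin φ₁ sin φ₂ + cos φ₁ cos φ₂ cos Δλ, the central angle is δ ≈ 0.457 rad (26.2°).
Interpolate at f = 1/2 with slerp weights a = sin((1−f)δ)/sin δ ≈ 0.513, b = sin(fδ)/sin δ ≈ 0.513.
p = a·p₁ + b·p₂ ≈ (0.609, 0.406, 0.681); φ = arcsin(p_z) ≈ 42.94°, λ = atan2(p_y, p_x) ≈ 33.72°.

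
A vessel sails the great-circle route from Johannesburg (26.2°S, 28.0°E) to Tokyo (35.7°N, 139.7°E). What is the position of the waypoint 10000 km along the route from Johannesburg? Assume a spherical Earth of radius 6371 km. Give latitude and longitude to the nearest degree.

≈ 24°N, 105°E

Convert each endpoint to a unit vector on the sphere (x = cos φ cos λ, y = cos φ sin λ, z = sin φ).
The central angle between the endpoints is δ = arccos(p₁·p₂) ≈ 2.126 rad (121.8°). The total great-circle distance is δ·R ≈ 2.126 × 6371 ≈ 13544 km, so the target fraction is f = 10000/13544 ≈ 0.738.
Interpolate at f ≈ 0.738 with slerp weights a = sin((1−f)δ)/sin δ ≈ 0.621, b = sin(fδ)/sin δ ≈ 1.177.
p = a·p₁ + b·p₂ ≈ (-0.237, 0.880, 0.412); φ = arcsin(p_z) ≈ 24.35°, λ = atan2(p_y, p_x) ≈ 105.05°.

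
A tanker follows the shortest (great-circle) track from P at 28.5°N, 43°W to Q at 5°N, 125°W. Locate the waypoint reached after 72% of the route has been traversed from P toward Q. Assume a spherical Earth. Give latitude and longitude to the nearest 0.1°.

From cos δ = sin φ₁ sin φ₂ + cos φ₁ cos φ₂ cos Δλ, the central angle is δ ≈ 1.407 rad (80.6°).
Interpolate at f = 0.72 with slerp weights a = sin((1−f)δ)/sin δ ≈ 0.389, b = sin(fδ)/sin δ ≈ 0.860.
p = a·p₁ + b·p₂ ≈ (-0.241, -0.935, 0.261); φ = arcsin(p_z) ≈ 15.10°, λ = atan2(p_y, p_x) ≈ -104.47°.

≈ 15.1°N, 104.5°W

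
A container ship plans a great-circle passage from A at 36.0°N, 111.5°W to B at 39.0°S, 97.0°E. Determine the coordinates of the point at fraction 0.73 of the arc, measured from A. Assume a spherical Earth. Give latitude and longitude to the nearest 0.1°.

≈ 26.8°S, 146.2°E

From cos δ = sin φ₁ sin φ₂ + cos φ₁ cos φ₂ cos Δλ, the central angle is δ ≈ 2.745 rad (157.3°).
Interpolate at f = 0.73 with slerp weights a = sin((1−f)δ)/sin δ ≈ 1.748, b = sin(fδ)/sin δ ≈ 2.351.
p = a·p₁ + b·p₂ ≈ (-0.741, 0.497, -0.452); φ = arcsin(p_z) ≈ -26.84°, λ = atan2(p_y, p_x) ≈ 146.15°.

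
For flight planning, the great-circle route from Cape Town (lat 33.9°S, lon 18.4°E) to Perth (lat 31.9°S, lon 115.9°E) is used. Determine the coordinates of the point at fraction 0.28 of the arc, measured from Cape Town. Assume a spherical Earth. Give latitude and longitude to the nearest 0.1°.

≈ lat 42.5°S, lon 44.2°E

Convert each endpoint to a unit vector on the sphere (x = cos φ cos λ, y = cos φ sin λ, z = sin φ).
The central angle between the endpoints is δ = arccos(p₁·p₂) ≈ 1.367 rad (78.3°).
Interpolate at f = 0.28 with slerp weights a = sin((1−f)δ)/sin δ ≈ 0.850, b = sin(fδ)/sin δ ≈ 0.381.
p = a·p₁ + b·p₂ ≈ (0.528, 0.514, -0.676); φ = arcsin(p_z) ≈ -42.51°, λ = atan2(p_y, p_x) ≈ 44.21°.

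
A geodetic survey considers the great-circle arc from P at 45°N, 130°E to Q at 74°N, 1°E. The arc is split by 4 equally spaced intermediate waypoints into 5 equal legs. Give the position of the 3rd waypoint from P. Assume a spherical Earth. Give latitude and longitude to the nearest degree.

≈ 75°N, 96°E

Write both endpoints as unit vectors p₁, p₂ with components (cos φ cos λ, cos φ sin λ, sin φ).
The central angle between the endpoints is δ = arccos(p₁·p₂) ≈ 0.980 rad (56.1°).
Interpolate at f = 3/5 with slerp weights a = sin((1−f)δ)/sin δ ≈ 0.460, b = sin(fδ)/sin δ ≈ 0.668.
p = a·p₁ + b·p₂ ≈ (-0.025, 0.252, 0.967); φ = arcsin(p_z) ≈ 75.31°, λ = atan2(p_y, p_x) ≈ 95.66°.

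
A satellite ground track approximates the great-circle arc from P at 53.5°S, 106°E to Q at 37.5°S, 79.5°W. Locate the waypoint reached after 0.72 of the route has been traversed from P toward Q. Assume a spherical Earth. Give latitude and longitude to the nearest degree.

≈ 62°S, 82°W

Convert each endpoint to a unit vector on the sphere (x = cos φ cos λ, y = cos φ sin λ, z = sin φ).
The central angle between the endpoints is δ = arccos(p₁·p₂) ≈ 1.551 rad (88.9°).
Interpolate at f = 0.72 with slerp weights a = sin((1−f)δ)/sin δ ≈ 0.421, b = sin(fδ)/sin δ ≈ 0.899.
p = a·p₁ + b·p₂ ≈ (0.061, -0.461, -0.886); φ = arcsin(p_z) ≈ -62.32°, λ = atan2(p_y, p_x) ≈ -82.46°.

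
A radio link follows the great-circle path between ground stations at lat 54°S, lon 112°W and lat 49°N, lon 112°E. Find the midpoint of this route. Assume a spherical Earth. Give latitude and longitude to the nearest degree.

Write both endpoints as unit vectors p₁, p₂ with components (cos φ cos λ, cos φ sin λ, sin φ).
The central angle between the endpoints is δ = arccos(p₁·p₂) ≈ 2.664 rad (152.6°).
Interpolate at f = 1/2 with slerp weights a = sin((1−f)δ)/sin δ ≈ 2.113, b = sin(fδ)/sin δ ≈ 2.113.
p = a·p₁ + b·p₂ ≈ (-0.984, 0.134, -0.115); φ = arcsin(p_z) ≈ -6.59°, λ = atan2(p_y, p_x) ≈ 172.26°.

≈ lat 7°S, lon 172°E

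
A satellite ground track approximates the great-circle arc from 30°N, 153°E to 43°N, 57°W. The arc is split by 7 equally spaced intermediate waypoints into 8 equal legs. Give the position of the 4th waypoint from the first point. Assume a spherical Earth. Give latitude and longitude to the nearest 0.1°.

≈ 69.9°N, 149.5°W

From cos δ = sin φ₁ sin φ₂ + cos φ₁ cos φ₂ cos Δλ, the central angle is δ ≈ 1.780 rad (102.0°).
Interpolate at f = 4/8 with slerp weights a = sin((1−f)δ)/sin δ ≈ 0.794, b = sin(fδ)/sin δ ≈ 0.794.
p = a·p₁ + b·p₂ ≈ (-0.297, -0.175, 0.939); φ = arcsin(p_z) ≈ 69.86°, λ = atan2(p_y, p_x) ≈ -149.47°.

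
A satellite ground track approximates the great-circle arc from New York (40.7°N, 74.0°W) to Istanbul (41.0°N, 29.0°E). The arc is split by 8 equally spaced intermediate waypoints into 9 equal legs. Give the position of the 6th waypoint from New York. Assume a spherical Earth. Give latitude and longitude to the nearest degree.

≈ 53°N, 2°W

From cos δ = sin φ₁ sin φ₂ + cos φ₁ cos φ₂ cos Δλ, the central angle is δ ≈ 1.267 rad (72.6°).
Interpolate at f = 6/9 with slerp weights a = sin((1−f)δ)/sin δ ≈ 0.430, b = sin(fδ)/sin δ ≈ 0.784.
p = a·p₁ + b·p₂ ≈ (0.607, -0.026, 0.794); φ = arcsin(p_z) ≈ 52.58°, λ = atan2(p_y, p_x) ≈ -2.48°.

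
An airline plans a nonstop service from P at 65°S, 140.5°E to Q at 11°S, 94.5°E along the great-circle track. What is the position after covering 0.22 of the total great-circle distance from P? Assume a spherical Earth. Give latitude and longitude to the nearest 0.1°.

≈ 55.0°S, 121.2°E

From cos δ = sin φ₁ sin φ₂ + cos φ₁ cos φ₂ cos Δλ, the central angle is δ ≈ 1.092 rad (62.5°).
Interpolate at f = 0.22 with slerp weights a = sin((1−f)δ)/sin δ ≈ 0.848, b = sin(fδ)/sin δ ≈ 0.268.
p = a·p₁ + b·p₂ ≈ (-0.297, 0.490, -0.819); φ = arcsin(p_z) ≈ -55.03°, λ = atan2(p_y, p_x) ≈ 121.22°.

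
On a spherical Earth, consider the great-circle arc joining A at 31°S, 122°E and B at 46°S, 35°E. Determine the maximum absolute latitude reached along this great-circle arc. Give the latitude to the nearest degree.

≈ 50°S

The great circle lies in the plane with unit normal n̂ = (p₁ × p₂)/|p₁ × p₂|.
Here n̂_z ≈ -0.649; the vertex latitude is φ_max = arccos|n̂_z| ≈ 49.5°.
Check via Clairaut: cos φ_max = |cos φ₁| · sin C = cos(31.0°)·sin(130.8°) ≈ 0.649, again giving ≈ 49.5°.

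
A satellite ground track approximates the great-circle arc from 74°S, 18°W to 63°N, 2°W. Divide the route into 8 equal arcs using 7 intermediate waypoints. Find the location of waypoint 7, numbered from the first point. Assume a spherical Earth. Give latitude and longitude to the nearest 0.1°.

≈ 45.9°N, 4.7°W

From cos δ = sin φ₁ sin φ₂ + cos φ₁ cos φ₂ cos Δλ, the central angle is δ ≈ 2.398 rad (137.4°).
Interpolate at f = 7/8 with slerp weights a = sin((1−f)δ)/sin δ ≈ 0.436, b = sin(fδ)/sin δ ≈ 1.277.
p = a·p₁ + b·p₂ ≈ (0.694, -0.057, 0.718); φ = arcsin(p_z) ≈ 45.89°, λ = atan2(p_y, p_x) ≈ -4.73°.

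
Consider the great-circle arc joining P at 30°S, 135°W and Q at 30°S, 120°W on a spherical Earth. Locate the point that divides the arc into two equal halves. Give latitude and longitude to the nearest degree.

≈ 30°S, 128°W

From cos δ = sin φ₁ sin φ₂ + cos φ₁ cos φ₂ cos Δλ, the central angle is δ ≈ 0.227 rad (13.0°).
Interpolate at f = 1/2 with slerp weights a = sin((1−f)δ)/sin δ ≈ 0.503, b = sin(fδ)/sin δ ≈ 0.503.
p = a·p₁ + b·p₂ ≈ (-0.526, -0.686, -0.503); φ = arcsin(p_z) ≈ -30.21°, λ = atan2(p_y, p_x) ≈ -127.50°.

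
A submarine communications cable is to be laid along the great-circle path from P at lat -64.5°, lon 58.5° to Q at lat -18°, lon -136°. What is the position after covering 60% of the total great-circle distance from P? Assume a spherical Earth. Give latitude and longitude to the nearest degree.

≈ lat -56°, lon -143°

Write both endpoints as unit vectors p₁, p₂ with components (cos φ cos λ, cos φ sin λ, sin φ).
The central angle between the endpoints is δ = arccos(p₁·p₂) ≈ 1.689 rad (96.7°).
Interpolate at f = 0.60 with slerp weights a = sin((1−f)δ)/sin δ ≈ 0.630, b = sin(fδ)/sin δ ≈ 0.854.
p = a·p₁ + b·p₂ ≈ (-0.443, -0.333, -0.832); φ = arcsin(p_z) ≈ -56.33°, λ = atan2(p_y, p_x) ≈ -143.03°.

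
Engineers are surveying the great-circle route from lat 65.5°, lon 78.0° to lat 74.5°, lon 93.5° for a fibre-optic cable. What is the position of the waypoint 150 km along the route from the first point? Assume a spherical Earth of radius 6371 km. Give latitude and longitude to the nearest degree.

The haversine formula gives a central angle δ ≈ 0.181 rad (10.4°) between the endpoints. The total great-circle distance is δ·R ≈ 0.181 × 6371 ≈ 1153 km, so the target fraction is f = 150/1153 ≈ 0.130.
Interpolate at f ≈ 0.130 with slerp weights a = sin((1−f)δ)/sin δ ≈ 0.871, b = sin(fδ)/sin δ ≈ 0.131.
p = a·p₁ + b·p₂ ≈ (0.073, 0.388, 0.919); φ = arcsin(p_z) ≈ 66.73°, λ = atan2(p_y, p_x) ≈ 79.35°.

≈ lat 67°, lon 79°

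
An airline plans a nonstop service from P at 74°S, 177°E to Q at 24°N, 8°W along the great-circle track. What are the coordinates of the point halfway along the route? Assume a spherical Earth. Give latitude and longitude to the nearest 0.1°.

≈ 40.9°S, 10.2°W

Convert each endpoint to a unit vector on the sphere (x = cos φ cos λ, y = cos φ sin λ, z = sin φ).
The central angle between the endpoints is δ = arccos(p₁·p₂) ≈ 2.268 rad (129.9°).
Interpolate at f = 1/2 with slerp weights a = sin((1−f)δ)/sin δ ≈ 1.182, b = sin(fδ)/sin δ ≈ 1.182.
p = a·p₁ + b·p₂ ≈ (0.744, -0.133, -0.655); φ = arcsin(p_z) ≈ -40.93°, λ = atan2(p_y, p_x) ≈ -10.15°.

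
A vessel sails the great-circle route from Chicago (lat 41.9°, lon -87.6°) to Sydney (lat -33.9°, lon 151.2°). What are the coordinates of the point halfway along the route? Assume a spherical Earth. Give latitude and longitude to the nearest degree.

From cos δ = sin φ₁ sin φ₂ + cos φ₁ cos φ₂ cos Δλ, the central angle is δ ≈ 2.336 rad (133.8°).
Interpolate at f = 1/2 with slerp weights a = sin((1−f)δ)/sin δ ≈ 1.275, b = sin(fδ)/sin δ ≈ 1.275.
p = a·p₁ + b·p₂ ≈ (-0.888, -0.438, 0.140); φ = arcsin(p_z) ≈ 8.07°, λ = atan2(p_y, p_x) ≈ -153.72°.

≈ lat 8°, lon -154°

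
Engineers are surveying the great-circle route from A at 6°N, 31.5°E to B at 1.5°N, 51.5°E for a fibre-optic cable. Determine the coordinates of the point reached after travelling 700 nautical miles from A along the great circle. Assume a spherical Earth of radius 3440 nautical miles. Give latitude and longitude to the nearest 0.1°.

Convert each endpoint to a unit vector on the sphere (x = cos φ cos λ, y = cos φ sin λ, z = sin φ).
The central angle between the endpoints is δ = arccos(p₁·p₂) ≈ 0.357 rad (20.5°). The total great-circle distance is δ·R ≈ 0.357 × 3440 ≈ 1228 nmi, so the target fraction is f = 700/1228 ≈ 0.570.
Interpolate at f ≈ 0.570 with slerp weights a = sin((1−f)δ)/sin δ ≈ 0.437, b = sin(fδ)/sin δ ≈ 0.578.
p = a·p₁ + b·p₂ ≈ (0.731, 0.680, 0.061); φ = arcsin(p_z) ≈ 3.49°, λ = atan2(p_y, p_x) ≈ 42.93°.

≈ 3.5°N, 42.9°E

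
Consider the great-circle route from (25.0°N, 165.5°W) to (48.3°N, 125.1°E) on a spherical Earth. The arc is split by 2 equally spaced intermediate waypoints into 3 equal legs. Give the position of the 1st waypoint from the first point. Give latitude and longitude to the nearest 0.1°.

≈ (37.1°N, 176.7°E)

Convert each endpoint to a unit vector on the sphere (x = cos φ cos λ, y = cos φ sin λ, z = sin φ).
The central angle between the endpoints is δ = arccos(p₁·p₂) ≈ 1.015 rad (58.2°).
Interpolate at f = 1/3 with slerp weights a = sin((1−f)δ)/sin δ ≈ 0.737, b = sin(fδ)/sin δ ≈ 0.391.
p = a·p₁ + b·p₂ ≈ (-0.796, 0.045, 0.603); φ = arcsin(p_z) ≈ 37.10°, λ = atan2(p_y, p_x) ≈ 176.74°.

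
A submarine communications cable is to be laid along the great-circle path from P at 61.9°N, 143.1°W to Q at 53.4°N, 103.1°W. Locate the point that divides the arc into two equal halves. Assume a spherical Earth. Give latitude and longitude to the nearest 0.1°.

Convert each endpoint to a unit vector on the sphere (x = cos φ cos λ, y = cos φ sin λ, z = sin φ).
The central angle between the endpoints is δ = arccos(p₁·p₂) ≈ 0.394 rad (22.6°).
Interpolate at f = 1/2 with slerp weights a = sin((1−f)δ)/sin δ ≈ 0.510, b = sin(fδ)/sin δ ≈ 0.510.
p = a·p₁ + b·p₂ ≈ (-0.261, -0.440, 0.859); φ = arcsin(p_z) ≈ 59.22°, λ = atan2(p_y, p_x) ≈ -120.65°.

≈ 59.2°N, 120.7°W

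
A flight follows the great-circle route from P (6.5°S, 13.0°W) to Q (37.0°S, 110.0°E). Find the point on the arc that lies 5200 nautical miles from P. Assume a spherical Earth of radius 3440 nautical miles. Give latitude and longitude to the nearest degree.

≈ (44°S, 79°E)

Write both endpoints as unit vectors p₁, p₂ with components (cos φ cos λ, cos φ sin λ, sin φ).
The central angle between the endpoints is δ = arccos(p₁·p₂) ≈ 1.943 rad (111.3°). The total great-circle distance is δ·R ≈ 1.943 × 3440 ≈ 6685 nmi, so the target fraction is f = 5200/6685 ≈ 0.778.
Interpolate at f ≈ 0.778 with slerp weights a = sin((1−f)δ)/sin δ ≈ 0.449, b = sin(fδ)/sin δ ≈ 1.072.
p = a·p₁ + b·p₂ ≈ (0.142, 0.704, -0.696); φ = arcsin(p_z) ≈ -44.10°, λ = atan2(p_y, p_x) ≈ 78.58°.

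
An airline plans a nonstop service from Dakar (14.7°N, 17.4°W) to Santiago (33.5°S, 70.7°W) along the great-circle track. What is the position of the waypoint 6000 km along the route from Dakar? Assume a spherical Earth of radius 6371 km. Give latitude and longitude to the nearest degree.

Write both endpoints as unit vectors p₁, p₂ with components (cos φ cos λ, cos φ sin λ, sin φ).
The central angle between the endpoints is δ = arccos(p₁·p₂) ≈ 1.222 rad (70.0°). The total great-circle distance is δ·R ≈ 1.222 × 6371 ≈ 7784 km, so the target fraction is f = 6000/7784 ≈ 0.771.
Interpolate at f ≈ 0.771 with slerp weights a = sin((1−f)δ)/sin δ ≈ 0.294, b = sin(fδ)/sin δ ≈ 0.860.
p = a·p₁ + b·p₂ ≈ (0.509, -0.762, -0.400); φ = arcsin(p_z) ≈ -23.60°, λ = atan2(p_y, p_x) ≈ -56.29°.

≈ 24°S, 56°W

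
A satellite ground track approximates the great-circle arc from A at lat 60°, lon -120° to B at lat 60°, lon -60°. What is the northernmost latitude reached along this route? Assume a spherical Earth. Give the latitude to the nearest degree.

≈ 63°

The great circle lies in the plane with unit normal n̂ = (p₁ × p₂)/|p₁ × p₂|.
Here n̂_z ≈ +0.447; the vertex latitude is φ_max = arccos|n̂_z| ≈ 63.4°.
Check via Clairaut: cos φ_max = |cos φ₁| · sin C = cos(60.0°)·sin(63.4°) ≈ 0.447, again giving ≈ 63.4°.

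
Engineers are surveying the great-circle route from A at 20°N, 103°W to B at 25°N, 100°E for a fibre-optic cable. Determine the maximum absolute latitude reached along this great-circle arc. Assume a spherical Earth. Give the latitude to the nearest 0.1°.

The great circle lies in the plane with unit normal n̂ = (p₁ × p₂)/|p₁ × p₂|.
Here n̂_z ≈ -0.433; the vertex latitude is φ_max = arccos|n̂_z| ≈ 64.4°.
Check via Clairaut: cos φ_max = |cos φ₁| · sin C = cos(20.0°)·sin(27.4°) ≈ 0.433, again giving ≈ 64.4°.

≈ 64.4°N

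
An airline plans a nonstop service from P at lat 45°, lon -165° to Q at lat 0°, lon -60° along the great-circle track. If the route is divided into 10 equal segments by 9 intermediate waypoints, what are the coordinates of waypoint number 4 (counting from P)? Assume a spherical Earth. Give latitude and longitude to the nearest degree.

≈ lat 39°, lon -111°

The haversine formula gives a central angle δ ≈ 1.755 rad (100.5°) between the endpoints.
Interpolate at f = 4/10 with slerp weights a = sin((1−f)δ)/sin δ ≈ 0.884, b = sin(fδ)/sin δ ≈ 0.657.
p = a·p₁ + b·p₂ ≈ (-0.275, -0.731, 0.625); φ = arcsin(p_z) ≈ 38.68°, λ = atan2(p_y, p_x) ≈ -110.64°.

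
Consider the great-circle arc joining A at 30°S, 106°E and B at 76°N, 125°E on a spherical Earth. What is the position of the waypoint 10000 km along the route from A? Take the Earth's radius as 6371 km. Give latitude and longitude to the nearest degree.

≈ 60°N, 115°E

Write both endpoints as unit vectors p₁, p₂ with components (cos φ cos λ, cos φ sin λ, sin φ).
The central angle between the endpoints is δ = arccos(p₁·p₂) ≈ 1.862 rad (106.7°). The total great-circle distance is δ·R ≈ 1.862 × 6371 ≈ 11862 km, so the target fraction is f = 10000/11862 ≈ 0.843.
Interpolate at f ≈ 0.843 with slerp weights a = sin((1−f)δ)/sin δ ≈ 0.301, b = sin(fδ)/sin δ ≈ 1.044.
p = a·p₁ + b·p₂ ≈ (-0.217, 0.457, 0.863); φ = arcsin(p_z) ≈ 59.60°, λ = atan2(p_y, p_x) ≈ 115.35°.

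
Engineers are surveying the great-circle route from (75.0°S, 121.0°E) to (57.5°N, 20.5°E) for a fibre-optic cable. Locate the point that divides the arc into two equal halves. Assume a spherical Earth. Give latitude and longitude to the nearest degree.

≈ (13°S, 48°E)

The haversine formula gives a central angle δ ≈ 2.568 rad (147.1°) between the endpoints.
Interpolate at f = 1/2 with slerp weights a = sin((1−f)δ)/sin δ ≈ 1.768, b = sin(fδ)/sin δ ≈ 1.768.
p = a·p₁ + b·p₂ ≈ (0.654, 0.725, -0.217); φ = arcsin(p_z) ≈ -12.51°, λ = atan2(p_y, p_x) ≈ 47.94°.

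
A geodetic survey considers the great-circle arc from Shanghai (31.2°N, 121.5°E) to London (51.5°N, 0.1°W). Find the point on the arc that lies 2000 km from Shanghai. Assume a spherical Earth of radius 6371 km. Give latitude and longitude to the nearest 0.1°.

≈ (45.7°N, 107.8°E)

The haversine formula gives a central angle δ ≈ 1.444 rad (82.7°) between the endpoints. The total great-circle distance is δ·R ≈ 1.444 × 6371 ≈ 9200 km, so the target fraction is f = 2000/9200 ≈ 0.217.
Interpolate at f ≈ 0.217 with slerp weights a = sin((1−f)δ)/sin δ ≈ 0.912, b = sin(fδ)/sin δ ≈ 0.311.
p = a·p₁ + b·p₂ ≈ (-0.214, 0.665, 0.716); φ = arcsin(p_z) ≈ 45.72°, λ = atan2(p_y, p_x) ≈ 107.83°.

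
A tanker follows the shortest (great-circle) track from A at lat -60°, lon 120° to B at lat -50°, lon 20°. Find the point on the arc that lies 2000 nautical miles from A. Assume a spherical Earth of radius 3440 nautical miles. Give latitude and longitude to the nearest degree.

≈ lat -63°, lon 47°

Convert each endpoint to a unit vector on the sphere (x = cos φ cos λ, y = cos φ sin λ, z = sin φ).
The central angle between the endpoints is δ = arccos(p₁·p₂) ≈ 0.918 rad (52.6°). The total great-circle distance is δ·R ≈ 0.918 × 3440 ≈ 3157 nmi, so the target fraction is f = 2000/3157 ≈ 0.633.
Interpolate at f ≈ 0.633 with slerp weights a = sin((1−f)δ)/sin δ ≈ 0.416, b = sin(fδ)/sin δ ≈ 0.691.
p = a·p₁ + b·p₂ ≈ (0.314, 0.332, -0.890); φ = arcsin(p_z) ≈ -62.82°, λ = atan2(p_y, p_x) ≈ 46.61°.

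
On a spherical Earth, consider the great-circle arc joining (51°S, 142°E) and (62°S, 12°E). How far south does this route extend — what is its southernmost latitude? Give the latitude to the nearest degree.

The great circle lies in the plane with unit normal n̂ = (p₁ × p₂)/|p₁ × p₂|.
Here n̂_z ≈ -0.261; the vertex latitude is φ_max = arccos|n̂_z| ≈ 74.9°.
Check via Clairaut: cos φ_max = |cos φ₁| · sin C = cos(51.0°)·sin(155.5°) ≈ 0.261, again giving ≈ 74.9°.

≈ 75°S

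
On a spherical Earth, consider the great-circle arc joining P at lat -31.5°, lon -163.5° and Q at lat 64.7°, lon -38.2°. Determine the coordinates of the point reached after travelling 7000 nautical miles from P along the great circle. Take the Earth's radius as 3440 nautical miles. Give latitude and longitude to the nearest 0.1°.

Write both endpoints as unit vectors p₁, p₂ with components (cos φ cos λ, cos φ sin λ, sin φ).
The central angle between the endpoints is δ = arccos(p₁·p₂) ≈ 2.323 rad (133.1°). The total great-circle distance is δ·R ≈ 2.323 × 3440 ≈ 7990 nmi, so the target fraction is f = 7000/7990 ≈ 0.876.
Interpolate at f ≈ 0.876 with slerp weights a = sin((1−f)δ)/sin δ ≈ 0.388, b = sin(fδ)/sin δ ≈ 1.224.
p = a·p₁ + b·p₂ ≈ (0.094, -0.418, 0.904); φ = arcsin(p_z) ≈ 64.66°, λ = atan2(p_y, p_x) ≈ -77.37°.

≈ lat 64.7°, lon -77.4°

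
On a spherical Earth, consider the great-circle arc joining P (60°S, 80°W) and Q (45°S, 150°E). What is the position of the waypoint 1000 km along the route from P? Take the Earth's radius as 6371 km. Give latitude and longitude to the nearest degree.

≈ (67°S, 93°W)

Convert each endpoint to a unit vector on the sphere (x = cos φ cos λ, y = cos φ sin λ, z = sin φ).
The central angle between the endpoints is δ = arccos(p₁·p₂) ≈ 1.175 rad (67.3°). The total great-circle distance is δ·R ≈ 1.175 × 6371 ≈ 7489 km, so the target fraction is f = 1000/7489 ≈ 0.134.
Interpolate at f ≈ 0.134 with slerp weights a = sin((1−f)δ)/sin δ ≈ 0.922, b = sin(fδ)/sin δ ≈ 0.169.
p = a·p₁ + b·p₂ ≈ (-0.024, -0.394, -0.919); φ = arcsin(p_z) ≈ -66.73°, λ = atan2(p_y, p_x) ≈ -93.43°.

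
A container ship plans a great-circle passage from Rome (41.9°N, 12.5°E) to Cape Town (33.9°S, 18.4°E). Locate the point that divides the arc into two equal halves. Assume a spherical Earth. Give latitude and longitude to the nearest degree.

Write both endpoints as unit vectors p₁, p₂ with components (cos φ cos λ, cos φ sin λ, sin φ).
The central angle between the endpoints is δ = arccos(p₁·p₂) ≈ 1.326 rad (76.0°).
Interpolate at f = 1/2 with slerp weights a = sin((1−f)δ)/sin δ ≈ 0.634, b = sin(fδ)/sin δ ≈ 0.634.
p = a·p₁ + b·p₂ ≈ (0.961, 0.268, 0.070); φ = arcsin(p_z) ≈ 4.01°, λ = atan2(p_y, p_x) ≈ 15.61°.

≈ 4°N, 16°E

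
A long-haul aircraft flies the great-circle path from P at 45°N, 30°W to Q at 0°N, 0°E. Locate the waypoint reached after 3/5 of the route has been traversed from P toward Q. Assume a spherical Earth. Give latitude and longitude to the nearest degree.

≈ 19°N, 10°W

Write both endpoints as unit vectors p₁, p₂ with components (cos φ cos λ, cos φ sin λ, sin φ).
The central angle between the endpoints is δ = arccos(p₁·p₂) ≈ 0.912 rad (52.2°).
Interpolate at f = 3/5 with slerp weights a = sin((1−f)δ)/sin δ ≈ 0.451, b = sin(fδ)/sin δ ≈ 0.658.
p = a·p₁ + b·p₂ ≈ (0.934, -0.160, 0.319); φ = arcsin(p_z) ≈ 18.60°, λ = atan2(p_y, p_x) ≈ -9.69°.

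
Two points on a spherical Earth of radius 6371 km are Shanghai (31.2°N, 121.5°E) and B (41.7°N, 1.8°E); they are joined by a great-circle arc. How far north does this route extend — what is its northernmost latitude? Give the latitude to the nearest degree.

The great circle lies in the plane with unit normal n̂ = (p₁ × p₂)/|p₁ × p₂|.
Here n̂_z ≈ -0.555; the vertex latitude is φ_max = arccos|n̂_z| ≈ 56.3°.
Check via Clairaut: cos φ_max = |cos φ₁| · sin C = cos(31.2°)·sin(40.5°) ≈ 0.555, again giving ≈ 56.3°.

≈ 56°N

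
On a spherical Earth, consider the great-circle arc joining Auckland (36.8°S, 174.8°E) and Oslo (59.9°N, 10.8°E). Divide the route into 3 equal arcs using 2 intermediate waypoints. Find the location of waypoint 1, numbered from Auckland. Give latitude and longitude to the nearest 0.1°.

≈ 12.8°N, 159.7°E

Write both endpoints as unit vectors p₁, p₂ with components (cos φ cos λ, cos φ sin λ, sin φ).
The central angle between the endpoints is δ = arccos(p₁·p₂) ≈ 2.700 rad (154.7°).
Interpolate at f = 1/3 with slerp weights a = sin((1−f)δ)/sin δ ≈ 2.281, b = sin(fδ)/sin δ ≈ 1.835.
p = a·p₁ + b·p₂ ≈ (-0.915, 0.338, 0.221); φ = arcsin(p_z) ≈ 12.78°, λ = atan2(p_y, p_x) ≈ 159.73°.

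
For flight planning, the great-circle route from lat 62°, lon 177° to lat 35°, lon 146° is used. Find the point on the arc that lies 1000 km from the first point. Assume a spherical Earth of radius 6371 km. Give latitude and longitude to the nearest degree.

≈ lat 56°, lon 165°

Convert each endpoint to a unit vector on the sphere (x = cos φ cos λ, y = cos φ sin λ, z = sin φ).
The central angle between the endpoints is δ = arccos(p₁·p₂) ≈ 0.581 rad (33.3°). The total great-circle distance is δ·R ≈ 0.581 × 6371 ≈ 3700 km, so the target fraction is f = 1000/3700 ≈ 0.270.
Interpolate at f ≈ 0.270 with slerp weights a = sin((1−f)δ)/sin δ ≈ 0.749, b = sin(fδ)/sin δ ≈ 0.285.
p = a·p₁ + b·p₂ ≈ (-0.545, 0.149, 0.825); φ = arcsin(p_z) ≈ 55.61°, λ = atan2(p_y, p_x) ≈ 164.71°.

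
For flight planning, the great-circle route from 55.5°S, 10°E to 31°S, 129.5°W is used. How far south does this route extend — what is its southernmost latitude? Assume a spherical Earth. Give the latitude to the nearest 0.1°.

≈ 71.6°S

The great circle lies in the plane with unit normal n̂ = (p₁ × p₂)/|p₁ × p₂|.
Here n̂_z ≈ -0.316; the vertex latitude is φ_max = arccos|n̂_z| ≈ 71.6°.
Check via Clairaut: cos φ_max = |cos φ₁| · sin C = cos(55.5°)·sin(146.1°) ≈ 0.316, again giving ≈ 71.6°.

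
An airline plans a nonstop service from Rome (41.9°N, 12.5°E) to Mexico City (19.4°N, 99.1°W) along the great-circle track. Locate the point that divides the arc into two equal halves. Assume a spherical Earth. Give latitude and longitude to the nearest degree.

The haversine formula gives a central angle δ ≈ 1.607 rad (92.1°) between the endpoints.
Interpolate at f = 1/2 with slerp weights a = sin((1−f)δ)/sin δ ≈ 0.720, b = sin(fδ)/sin δ ≈ 0.720.
p = a·p₁ + b·p₂ ≈ (0.416, -0.555, 0.720); φ = arcsin(p_z) ≈ 46.09°, λ = atan2(p_y, p_x) ≈ -53.14°.

≈ 46°N, 53°W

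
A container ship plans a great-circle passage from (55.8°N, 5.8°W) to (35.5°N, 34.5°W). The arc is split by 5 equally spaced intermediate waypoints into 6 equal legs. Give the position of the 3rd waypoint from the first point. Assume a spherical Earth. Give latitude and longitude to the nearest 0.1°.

Write both endpoints as unit vectors p₁, p₂ with components (cos φ cos λ, cos φ sin λ, sin φ).
The central angle between the endpoints is δ = arccos(p₁·p₂) ≈ 0.491 rad (28.2°).
Interpolate at f = 3/6 with slerp weights a = sin((1−f)δ)/sin δ ≈ 0.515, b = sin(fδ)/sin δ ≈ 0.515.
p = a·p₁ + b·p₂ ≈ (0.634, -0.267, 0.726); φ = arcsin(p_z) ≈ 46.53°, λ = atan2(p_y, p_x) ≈ -22.83°.

≈ (46.5°N, 22.8°W)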